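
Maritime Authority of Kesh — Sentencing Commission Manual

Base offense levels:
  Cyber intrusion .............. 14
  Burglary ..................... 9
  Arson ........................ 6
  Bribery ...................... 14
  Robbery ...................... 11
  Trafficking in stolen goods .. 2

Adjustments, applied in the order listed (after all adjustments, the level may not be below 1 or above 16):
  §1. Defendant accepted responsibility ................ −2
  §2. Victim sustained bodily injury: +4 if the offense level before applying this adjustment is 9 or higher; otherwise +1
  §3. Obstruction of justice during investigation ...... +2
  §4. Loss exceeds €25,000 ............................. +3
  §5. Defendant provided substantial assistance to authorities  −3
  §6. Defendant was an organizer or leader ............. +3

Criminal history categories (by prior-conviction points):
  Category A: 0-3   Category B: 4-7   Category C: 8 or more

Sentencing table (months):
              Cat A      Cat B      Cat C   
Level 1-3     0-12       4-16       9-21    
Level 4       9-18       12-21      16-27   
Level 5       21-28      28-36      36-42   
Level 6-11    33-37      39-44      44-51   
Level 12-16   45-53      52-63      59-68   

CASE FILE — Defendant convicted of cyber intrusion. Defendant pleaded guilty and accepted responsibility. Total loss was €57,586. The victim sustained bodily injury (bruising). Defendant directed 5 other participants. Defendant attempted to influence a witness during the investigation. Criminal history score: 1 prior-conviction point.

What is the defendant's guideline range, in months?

Base offense level for cyber intrusion: 14.
§1 applies: 14 − 2 = 12.
§2 applies (level before this adjustment is 12 ≥ 9, so +4): 12 + 4 = 16.
§3 applies: 16 + 2 = 18.
§4 applies: 18 + 3 = 21.
§6 applies: 21 + 3 = 24.
Level 24 exceeds the maximum of 16; capped at 16.
Final offense level: 16.
Criminal history: 1 prior point → Category A (0-3).
Level 16 falls in the 12-16 band.
Grid: Level 12-16 × Category A = 45-53 months.

45-53 months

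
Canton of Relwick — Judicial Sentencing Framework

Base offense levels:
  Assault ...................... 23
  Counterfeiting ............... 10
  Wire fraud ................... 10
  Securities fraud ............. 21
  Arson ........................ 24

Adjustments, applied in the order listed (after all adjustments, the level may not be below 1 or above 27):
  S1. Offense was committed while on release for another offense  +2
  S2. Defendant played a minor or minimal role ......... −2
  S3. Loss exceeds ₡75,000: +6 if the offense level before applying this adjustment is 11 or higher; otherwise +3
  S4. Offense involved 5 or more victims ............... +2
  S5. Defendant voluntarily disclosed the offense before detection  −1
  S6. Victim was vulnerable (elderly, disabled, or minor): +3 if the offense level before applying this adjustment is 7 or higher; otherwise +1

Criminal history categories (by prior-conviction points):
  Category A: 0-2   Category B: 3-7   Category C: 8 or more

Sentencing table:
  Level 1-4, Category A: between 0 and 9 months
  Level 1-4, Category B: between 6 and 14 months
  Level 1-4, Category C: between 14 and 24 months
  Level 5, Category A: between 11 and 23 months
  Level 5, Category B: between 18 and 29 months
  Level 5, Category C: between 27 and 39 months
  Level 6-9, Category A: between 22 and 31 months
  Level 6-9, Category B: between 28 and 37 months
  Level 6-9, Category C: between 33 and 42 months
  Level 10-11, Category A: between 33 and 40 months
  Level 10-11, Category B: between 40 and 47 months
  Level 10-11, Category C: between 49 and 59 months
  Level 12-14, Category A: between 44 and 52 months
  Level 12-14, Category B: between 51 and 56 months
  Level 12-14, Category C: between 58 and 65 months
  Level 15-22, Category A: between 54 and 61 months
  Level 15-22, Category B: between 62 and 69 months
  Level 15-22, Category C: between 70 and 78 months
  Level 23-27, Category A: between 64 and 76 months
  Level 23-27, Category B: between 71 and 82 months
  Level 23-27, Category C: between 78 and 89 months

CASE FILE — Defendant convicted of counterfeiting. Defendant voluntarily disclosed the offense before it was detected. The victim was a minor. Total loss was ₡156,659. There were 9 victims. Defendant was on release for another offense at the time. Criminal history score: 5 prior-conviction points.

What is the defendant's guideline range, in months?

Base offense level for counterfeiting: 10.
S1 applies: 10 + 2 = 12.
S2 does not apply.
S3 applies (level before this adjustment is 12 ≥ 11, so +6): 12 + 6 = 18.
S4 applies: 18 + 2 = 20.
S5 applies: 20 − 1 = 19.
S6 applies (level before this adjustment is 19 ≥ 7, so +3): 19 + 3 = 22.
Final offense level: 22.
Criminal history: 5 prior points → Category B (3-7).
Level 22 falls in the 15-22 band.
Grid: Level 15-22 × Category B = 62-69 months.

62-69 months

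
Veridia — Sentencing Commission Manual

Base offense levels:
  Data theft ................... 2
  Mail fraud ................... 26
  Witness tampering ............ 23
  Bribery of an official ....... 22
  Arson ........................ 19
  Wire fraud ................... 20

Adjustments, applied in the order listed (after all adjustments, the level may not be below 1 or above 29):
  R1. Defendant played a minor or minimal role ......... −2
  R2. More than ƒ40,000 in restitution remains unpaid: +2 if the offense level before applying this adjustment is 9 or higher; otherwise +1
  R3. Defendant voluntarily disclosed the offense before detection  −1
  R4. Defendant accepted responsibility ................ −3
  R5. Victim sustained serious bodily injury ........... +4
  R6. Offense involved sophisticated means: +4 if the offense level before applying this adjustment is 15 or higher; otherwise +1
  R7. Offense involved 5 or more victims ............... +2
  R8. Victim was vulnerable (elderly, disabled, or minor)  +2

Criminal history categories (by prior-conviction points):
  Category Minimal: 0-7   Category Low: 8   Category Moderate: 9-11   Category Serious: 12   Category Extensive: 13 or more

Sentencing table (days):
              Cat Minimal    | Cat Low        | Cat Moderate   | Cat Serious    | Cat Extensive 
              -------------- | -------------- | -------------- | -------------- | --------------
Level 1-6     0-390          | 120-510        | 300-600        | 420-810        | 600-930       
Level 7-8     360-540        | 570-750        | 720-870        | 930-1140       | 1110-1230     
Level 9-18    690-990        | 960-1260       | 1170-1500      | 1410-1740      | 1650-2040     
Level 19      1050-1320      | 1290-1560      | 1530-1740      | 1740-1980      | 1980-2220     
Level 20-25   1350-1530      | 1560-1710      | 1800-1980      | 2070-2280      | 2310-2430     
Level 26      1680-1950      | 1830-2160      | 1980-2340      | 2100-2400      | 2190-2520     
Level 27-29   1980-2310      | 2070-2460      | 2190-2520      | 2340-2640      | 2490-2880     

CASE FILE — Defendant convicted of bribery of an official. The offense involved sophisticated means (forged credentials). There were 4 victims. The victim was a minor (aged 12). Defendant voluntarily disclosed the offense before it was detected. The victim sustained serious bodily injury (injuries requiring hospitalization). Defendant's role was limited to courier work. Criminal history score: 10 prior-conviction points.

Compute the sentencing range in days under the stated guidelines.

2190-2520 days

Base offense level for bribery of an official: 22.
R1 applies: 22 − 2 = 20.
R3 applies: 20 − 1 = 19.
R4 does not apply.
R5 applies: 19 + 4 = 23.
R6 applies (level before this adjustment is 23 ≥ 15, so +4): 23 + 4 = 27.
R7 does not apply.
R8 applies: 27 + 2 = 29.
Final offense level: 29.
Criminal history: 10 prior points → Category Moderate (9-11).
Level 29 falls in the 27-29 band.
Grid: Level 27-29 × Category Moderate = 2190-2520 days.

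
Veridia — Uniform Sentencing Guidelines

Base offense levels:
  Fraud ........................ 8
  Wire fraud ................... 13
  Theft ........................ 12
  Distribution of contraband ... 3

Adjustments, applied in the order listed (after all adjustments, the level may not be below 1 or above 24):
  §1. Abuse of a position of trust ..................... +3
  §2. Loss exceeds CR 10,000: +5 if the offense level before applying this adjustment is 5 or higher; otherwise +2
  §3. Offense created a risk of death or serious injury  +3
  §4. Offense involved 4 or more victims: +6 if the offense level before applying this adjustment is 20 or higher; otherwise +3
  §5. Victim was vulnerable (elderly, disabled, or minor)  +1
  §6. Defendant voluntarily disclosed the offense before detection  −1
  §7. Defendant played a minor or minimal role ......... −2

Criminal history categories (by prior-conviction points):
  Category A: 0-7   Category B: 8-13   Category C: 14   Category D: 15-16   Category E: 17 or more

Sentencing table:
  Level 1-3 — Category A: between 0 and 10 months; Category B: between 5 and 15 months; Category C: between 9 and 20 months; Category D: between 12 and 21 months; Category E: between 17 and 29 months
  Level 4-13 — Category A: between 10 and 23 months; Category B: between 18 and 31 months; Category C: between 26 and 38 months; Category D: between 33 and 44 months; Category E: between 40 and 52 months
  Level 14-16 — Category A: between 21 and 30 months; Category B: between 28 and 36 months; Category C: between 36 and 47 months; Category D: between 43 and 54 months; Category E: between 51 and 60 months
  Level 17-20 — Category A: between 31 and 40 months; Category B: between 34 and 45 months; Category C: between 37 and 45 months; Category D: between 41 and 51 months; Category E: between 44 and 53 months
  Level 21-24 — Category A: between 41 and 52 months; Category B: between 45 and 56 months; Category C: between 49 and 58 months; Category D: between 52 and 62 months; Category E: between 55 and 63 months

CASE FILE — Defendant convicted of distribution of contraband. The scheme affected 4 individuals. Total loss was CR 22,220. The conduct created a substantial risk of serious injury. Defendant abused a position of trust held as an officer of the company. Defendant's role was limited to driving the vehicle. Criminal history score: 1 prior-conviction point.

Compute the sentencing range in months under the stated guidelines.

21-30 months

Base offense level for distribution of contraband: 3.
§1 applies: 3 + 3 = 6.
§2 applies (level before this adjustment is 6 ≥ 5, so +5): 6 + 5 = 11.
§3 applies: 11 + 3 = 14.
§4 applies (level before this adjustment is 14 < 20, so +3): 14 + 3 = 17.
§7 applies: 17 − 2 = 15.
Final offense level: 15.
Criminal history: 1 prior point → Category A (0-7).
Level 15 falls in the 14-16 band.
Grid: Level 14-16 × Category A = 21-30 months.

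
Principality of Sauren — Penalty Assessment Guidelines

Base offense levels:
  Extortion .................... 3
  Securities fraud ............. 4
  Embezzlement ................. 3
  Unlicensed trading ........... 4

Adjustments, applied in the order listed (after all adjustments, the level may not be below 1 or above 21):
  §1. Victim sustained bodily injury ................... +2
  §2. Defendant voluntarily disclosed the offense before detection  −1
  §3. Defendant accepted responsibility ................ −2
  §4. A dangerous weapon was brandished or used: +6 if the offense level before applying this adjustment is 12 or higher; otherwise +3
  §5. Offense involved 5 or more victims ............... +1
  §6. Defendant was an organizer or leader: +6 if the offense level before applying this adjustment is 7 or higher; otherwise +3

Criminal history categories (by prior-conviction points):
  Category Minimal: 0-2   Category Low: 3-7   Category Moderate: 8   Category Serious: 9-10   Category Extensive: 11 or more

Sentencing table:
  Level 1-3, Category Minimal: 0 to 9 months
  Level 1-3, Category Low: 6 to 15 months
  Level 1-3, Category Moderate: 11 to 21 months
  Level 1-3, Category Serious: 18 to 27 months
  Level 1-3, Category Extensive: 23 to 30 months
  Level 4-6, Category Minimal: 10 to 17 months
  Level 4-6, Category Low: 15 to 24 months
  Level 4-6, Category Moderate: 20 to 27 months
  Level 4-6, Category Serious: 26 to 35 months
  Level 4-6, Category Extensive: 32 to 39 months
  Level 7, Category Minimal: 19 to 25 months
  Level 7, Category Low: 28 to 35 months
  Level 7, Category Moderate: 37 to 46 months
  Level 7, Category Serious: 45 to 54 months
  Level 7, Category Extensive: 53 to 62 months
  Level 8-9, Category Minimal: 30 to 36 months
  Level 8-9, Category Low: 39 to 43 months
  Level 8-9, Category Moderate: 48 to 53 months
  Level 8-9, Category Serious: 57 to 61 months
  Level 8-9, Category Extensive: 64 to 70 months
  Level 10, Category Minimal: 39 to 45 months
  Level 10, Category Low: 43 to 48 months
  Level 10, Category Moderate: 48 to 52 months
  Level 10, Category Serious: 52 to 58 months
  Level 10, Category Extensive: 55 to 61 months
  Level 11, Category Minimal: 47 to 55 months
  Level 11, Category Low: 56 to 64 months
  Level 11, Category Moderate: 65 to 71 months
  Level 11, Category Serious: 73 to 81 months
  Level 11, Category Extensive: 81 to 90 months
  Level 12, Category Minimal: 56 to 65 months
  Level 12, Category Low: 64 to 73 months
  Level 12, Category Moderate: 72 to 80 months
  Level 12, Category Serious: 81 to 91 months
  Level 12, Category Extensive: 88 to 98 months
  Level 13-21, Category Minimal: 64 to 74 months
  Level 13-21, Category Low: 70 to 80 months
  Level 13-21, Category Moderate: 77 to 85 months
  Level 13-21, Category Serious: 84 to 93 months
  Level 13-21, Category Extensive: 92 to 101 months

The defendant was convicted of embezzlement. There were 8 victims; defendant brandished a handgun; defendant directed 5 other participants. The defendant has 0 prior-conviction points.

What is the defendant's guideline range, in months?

64-74 months

Base offense level for embezzlement: 3.
§1 does not apply.
§3 does not apply.
§4 applies (level before this adjustment is 3 < 12, so +3): 3 + 3 = 6.
§5 applies: 6 + 1 = 7.
§6 applies (level before this adjustment is 7 ≥ 7, so +6): 7 + 6 = 13.
Final offense level: 13.
Criminal history: 0 prior points → Category Minimal (0-2).
Level 13 falls in the 13-21 band.
Grid: Level 13-21 × Category Minimal = 64-74 months.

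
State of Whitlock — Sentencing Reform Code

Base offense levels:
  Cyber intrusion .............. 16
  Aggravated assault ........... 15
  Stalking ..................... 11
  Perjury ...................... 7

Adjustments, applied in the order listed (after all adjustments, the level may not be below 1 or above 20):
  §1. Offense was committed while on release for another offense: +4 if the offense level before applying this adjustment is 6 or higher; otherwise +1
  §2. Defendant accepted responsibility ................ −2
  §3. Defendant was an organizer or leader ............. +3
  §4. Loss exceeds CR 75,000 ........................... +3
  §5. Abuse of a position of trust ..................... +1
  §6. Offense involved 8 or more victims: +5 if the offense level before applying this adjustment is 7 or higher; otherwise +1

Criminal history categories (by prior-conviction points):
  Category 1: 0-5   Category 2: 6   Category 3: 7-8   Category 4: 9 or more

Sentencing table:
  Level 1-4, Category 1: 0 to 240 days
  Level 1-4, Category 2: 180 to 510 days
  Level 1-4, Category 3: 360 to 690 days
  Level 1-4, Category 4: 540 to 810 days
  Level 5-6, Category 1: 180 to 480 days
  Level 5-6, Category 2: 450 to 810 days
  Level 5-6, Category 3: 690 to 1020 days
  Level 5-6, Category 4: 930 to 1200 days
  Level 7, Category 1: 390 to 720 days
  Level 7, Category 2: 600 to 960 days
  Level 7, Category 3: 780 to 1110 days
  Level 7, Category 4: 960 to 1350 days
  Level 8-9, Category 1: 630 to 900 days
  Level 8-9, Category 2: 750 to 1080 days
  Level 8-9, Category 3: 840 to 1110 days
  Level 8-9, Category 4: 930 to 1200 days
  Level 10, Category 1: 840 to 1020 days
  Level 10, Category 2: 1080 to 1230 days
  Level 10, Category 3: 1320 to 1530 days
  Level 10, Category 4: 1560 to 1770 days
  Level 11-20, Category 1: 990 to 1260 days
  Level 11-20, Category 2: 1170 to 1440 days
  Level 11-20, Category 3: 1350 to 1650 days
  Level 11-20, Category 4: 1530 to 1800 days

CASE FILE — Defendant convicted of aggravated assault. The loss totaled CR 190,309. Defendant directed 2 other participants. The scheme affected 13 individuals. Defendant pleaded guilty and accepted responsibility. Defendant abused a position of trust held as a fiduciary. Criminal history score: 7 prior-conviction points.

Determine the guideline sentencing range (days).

Base offense level for aggravated assault: 15.
§1 does not apply.
§2 applies: 15 − 2 = 13.
§3 applies: 13 + 3 = 16.
§4 applies: 16 + 3 = 19.
§5 applies: 19 + 1 = 20.
§6 applies (level before this adjustment is 20 ≥ 7, so +5): 20 + 5 = 25.
Level 25 exceeds the maximum of 20; capped at 20.
Final offense level: 20.
Criminal history: 7 prior points → Category 3 (7-8).
Level 20 falls in the 11-20 band.
Grid: Level 11-20 × Category 3 = 1350-1650 days.

1350-1650 days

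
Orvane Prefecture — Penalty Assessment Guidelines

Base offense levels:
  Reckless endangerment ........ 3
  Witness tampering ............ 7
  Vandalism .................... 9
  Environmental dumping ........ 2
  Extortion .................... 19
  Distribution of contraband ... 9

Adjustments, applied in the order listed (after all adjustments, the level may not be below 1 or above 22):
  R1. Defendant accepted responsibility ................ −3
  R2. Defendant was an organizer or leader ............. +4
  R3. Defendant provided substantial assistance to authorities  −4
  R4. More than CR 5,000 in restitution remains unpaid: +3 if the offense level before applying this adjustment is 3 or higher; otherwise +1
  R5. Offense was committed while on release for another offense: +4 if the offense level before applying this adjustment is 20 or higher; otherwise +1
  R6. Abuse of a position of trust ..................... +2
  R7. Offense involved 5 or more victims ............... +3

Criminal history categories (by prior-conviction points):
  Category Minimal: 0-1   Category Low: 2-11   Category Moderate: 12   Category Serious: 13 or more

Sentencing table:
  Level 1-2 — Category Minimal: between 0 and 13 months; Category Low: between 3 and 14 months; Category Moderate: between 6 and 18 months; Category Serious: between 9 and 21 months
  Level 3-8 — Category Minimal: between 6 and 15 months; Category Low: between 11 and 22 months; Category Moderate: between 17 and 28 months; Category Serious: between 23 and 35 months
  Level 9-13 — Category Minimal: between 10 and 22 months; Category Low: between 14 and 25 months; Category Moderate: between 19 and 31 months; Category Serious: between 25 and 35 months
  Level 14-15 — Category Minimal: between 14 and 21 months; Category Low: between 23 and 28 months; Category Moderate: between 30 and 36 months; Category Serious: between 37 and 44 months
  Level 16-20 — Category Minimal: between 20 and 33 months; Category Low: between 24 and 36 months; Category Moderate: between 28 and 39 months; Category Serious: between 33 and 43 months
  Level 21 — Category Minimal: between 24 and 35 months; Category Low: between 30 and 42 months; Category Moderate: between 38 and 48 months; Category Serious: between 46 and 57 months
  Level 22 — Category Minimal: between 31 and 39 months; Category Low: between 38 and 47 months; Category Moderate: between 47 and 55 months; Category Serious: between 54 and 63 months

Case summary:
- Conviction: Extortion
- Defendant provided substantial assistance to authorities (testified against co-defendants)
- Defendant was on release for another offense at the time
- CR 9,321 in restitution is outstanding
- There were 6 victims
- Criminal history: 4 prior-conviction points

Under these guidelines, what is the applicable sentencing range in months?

38-47 months

Base offense level for extortion: 19.
R3 applies: 19 − 4 = 15.
R4 applies (level before this adjustment is 15 ≥ 3, so +3): 15 + 3 = 18.
R5 applies (level before this adjustment is 18 < 20, so +1): 18 + 1 = 19.
R7 applies: 19 + 3 = 22.
Final offense level: 22.
Criminal history: 4 prior points → Category Low (2-11).
Level 22 falls in the 22 band.
Grid: Level 22 × Category Low = 38-47 months.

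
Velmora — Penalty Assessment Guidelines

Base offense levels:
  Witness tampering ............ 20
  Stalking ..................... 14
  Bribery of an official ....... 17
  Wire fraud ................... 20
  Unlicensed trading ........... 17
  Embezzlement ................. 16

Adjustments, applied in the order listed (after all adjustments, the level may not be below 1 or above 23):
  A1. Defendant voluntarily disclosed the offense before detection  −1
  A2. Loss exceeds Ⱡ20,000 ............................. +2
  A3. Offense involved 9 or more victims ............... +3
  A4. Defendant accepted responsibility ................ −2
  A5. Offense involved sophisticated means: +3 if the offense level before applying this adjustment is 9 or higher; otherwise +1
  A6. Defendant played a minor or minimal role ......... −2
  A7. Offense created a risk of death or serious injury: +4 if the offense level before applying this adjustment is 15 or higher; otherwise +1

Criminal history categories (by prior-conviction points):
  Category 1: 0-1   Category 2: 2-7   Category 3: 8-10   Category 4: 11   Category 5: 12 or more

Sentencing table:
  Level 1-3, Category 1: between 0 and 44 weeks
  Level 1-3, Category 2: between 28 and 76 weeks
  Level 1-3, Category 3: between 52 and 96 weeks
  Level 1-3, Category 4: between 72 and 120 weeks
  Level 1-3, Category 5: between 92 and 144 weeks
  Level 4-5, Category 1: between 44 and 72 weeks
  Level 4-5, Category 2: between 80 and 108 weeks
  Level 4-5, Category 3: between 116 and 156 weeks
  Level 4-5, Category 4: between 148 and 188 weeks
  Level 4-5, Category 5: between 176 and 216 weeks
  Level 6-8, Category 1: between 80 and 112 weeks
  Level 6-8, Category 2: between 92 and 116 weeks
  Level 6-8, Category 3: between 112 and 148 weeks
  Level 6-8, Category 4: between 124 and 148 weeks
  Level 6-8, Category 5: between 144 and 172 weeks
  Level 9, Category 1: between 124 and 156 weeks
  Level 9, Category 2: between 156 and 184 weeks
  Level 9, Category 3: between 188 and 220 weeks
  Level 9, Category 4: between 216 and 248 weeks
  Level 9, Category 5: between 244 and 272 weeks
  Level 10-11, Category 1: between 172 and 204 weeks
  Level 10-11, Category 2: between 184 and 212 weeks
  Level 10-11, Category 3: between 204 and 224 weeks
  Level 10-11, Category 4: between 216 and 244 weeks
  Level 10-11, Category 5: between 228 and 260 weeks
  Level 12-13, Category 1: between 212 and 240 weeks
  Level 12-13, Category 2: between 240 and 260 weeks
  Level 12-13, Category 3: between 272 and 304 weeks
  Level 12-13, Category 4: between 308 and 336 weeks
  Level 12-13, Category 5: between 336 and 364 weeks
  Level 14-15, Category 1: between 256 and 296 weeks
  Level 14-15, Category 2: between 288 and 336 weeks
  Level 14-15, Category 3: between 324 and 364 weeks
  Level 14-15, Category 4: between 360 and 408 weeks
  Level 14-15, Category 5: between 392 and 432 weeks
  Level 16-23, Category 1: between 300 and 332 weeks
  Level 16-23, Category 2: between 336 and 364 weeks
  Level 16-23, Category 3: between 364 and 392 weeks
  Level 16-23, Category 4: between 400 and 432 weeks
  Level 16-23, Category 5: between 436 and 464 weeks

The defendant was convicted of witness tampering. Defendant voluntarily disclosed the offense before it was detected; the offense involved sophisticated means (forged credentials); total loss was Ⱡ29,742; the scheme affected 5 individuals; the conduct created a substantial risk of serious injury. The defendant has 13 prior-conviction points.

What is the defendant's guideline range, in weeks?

436-464 weeks

Base offense level for witness tampering: 20.
A1 applies: 20 − 1 = 19.
A2 applies: 19 + 2 = 21.
A5 applies (level before this adjustment is 21 ≥ 9, so +3): 21 + 3 = 24.
A7 applies (level before this adjustment is 24 ≥ 15, so +4): 24 + 4 = 28.
Level 28 exceeds the maximum of 23; capped at 23.
Final offense level: 23.
Criminal history: 13 prior points → Category 5 (12+).
Level 23 falls in the 16-23 band.
Grid: Level 16-23 × Category 5 = 436-464 weeks.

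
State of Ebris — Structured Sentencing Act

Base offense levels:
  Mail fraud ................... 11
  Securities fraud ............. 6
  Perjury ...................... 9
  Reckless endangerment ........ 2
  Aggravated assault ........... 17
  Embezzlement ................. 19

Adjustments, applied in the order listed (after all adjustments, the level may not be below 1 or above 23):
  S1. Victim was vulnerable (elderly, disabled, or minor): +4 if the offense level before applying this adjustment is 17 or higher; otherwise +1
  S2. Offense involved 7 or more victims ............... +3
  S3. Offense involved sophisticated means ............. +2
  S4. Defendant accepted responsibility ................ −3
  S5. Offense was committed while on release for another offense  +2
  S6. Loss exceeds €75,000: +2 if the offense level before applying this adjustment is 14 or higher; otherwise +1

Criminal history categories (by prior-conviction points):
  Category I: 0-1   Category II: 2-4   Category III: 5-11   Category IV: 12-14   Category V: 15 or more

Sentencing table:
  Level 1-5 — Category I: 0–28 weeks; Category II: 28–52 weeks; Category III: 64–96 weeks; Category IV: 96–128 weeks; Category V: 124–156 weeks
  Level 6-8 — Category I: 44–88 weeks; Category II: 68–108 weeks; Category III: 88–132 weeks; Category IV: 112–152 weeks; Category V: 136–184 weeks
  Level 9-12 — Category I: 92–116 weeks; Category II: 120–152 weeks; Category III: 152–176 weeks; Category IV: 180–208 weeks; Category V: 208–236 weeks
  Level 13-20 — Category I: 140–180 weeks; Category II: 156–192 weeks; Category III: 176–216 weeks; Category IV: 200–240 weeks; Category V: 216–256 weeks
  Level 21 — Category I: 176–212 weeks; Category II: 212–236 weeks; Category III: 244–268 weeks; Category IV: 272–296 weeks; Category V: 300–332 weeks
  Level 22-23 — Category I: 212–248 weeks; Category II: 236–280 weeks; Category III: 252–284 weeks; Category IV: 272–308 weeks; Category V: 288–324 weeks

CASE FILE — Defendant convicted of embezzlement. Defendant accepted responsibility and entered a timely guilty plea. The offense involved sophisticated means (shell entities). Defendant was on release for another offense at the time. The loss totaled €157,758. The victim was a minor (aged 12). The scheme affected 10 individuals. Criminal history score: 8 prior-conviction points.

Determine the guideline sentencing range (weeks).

252-284 weeks

Base offense level for embezzlement: 19.
S1 applies (level before this adjustment is 19 ≥ 17, so +4): 19 + 4 = 23.
S2 applies: 23 + 3 = 26.
S3 applies: 26 + 2 = 28.
S4 applies: 28 − 3 = 25.
S5 applies: 25 + 2 = 27.
S6 applies (level before this adjustment is 27 ≥ 14, so +2): 27 + 2 = 29.
Level 29 exceeds the maximum of 23; capped at 23.
Final offense level: 23.
Criminal history: 8 prior points → Category III (5-11).
Level 23 falls in the 22-23 band.
Grid: Level 22-23 × Category III = 252-284 weeks.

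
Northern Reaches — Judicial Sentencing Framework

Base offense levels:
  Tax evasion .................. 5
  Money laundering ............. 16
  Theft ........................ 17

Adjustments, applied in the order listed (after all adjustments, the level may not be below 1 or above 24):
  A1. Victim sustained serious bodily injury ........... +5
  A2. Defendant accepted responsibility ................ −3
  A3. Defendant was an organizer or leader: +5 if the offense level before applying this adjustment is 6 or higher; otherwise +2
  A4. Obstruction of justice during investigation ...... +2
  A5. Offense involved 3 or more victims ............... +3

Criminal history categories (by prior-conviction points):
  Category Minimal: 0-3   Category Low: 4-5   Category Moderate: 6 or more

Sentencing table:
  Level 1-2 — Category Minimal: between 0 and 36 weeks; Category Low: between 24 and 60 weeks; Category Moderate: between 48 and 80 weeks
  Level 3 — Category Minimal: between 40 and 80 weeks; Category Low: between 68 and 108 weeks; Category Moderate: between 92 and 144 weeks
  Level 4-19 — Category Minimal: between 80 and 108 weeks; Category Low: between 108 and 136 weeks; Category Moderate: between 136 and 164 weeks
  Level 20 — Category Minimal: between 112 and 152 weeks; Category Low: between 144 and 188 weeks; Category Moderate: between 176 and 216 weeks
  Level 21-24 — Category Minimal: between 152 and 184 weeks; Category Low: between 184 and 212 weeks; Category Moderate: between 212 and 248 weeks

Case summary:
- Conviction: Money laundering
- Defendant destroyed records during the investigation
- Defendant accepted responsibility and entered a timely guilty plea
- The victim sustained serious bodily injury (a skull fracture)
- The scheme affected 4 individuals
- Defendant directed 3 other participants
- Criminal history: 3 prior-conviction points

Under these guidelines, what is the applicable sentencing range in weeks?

152-184 weeks

Base offense level for money laundering: 16.
A1 applies: 16 + 5 = 21.
A2 applies: 21 − 3 = 18.
A3 applies (level before this adjustment is 18 ≥ 6, so +5): 18 + 5 = 23.
A4 applies: 23 + 2 = 25.
A5 applies: 25 + 3 = 28.
Level 28 exceeds the maximum of 24; capped at 24.
Final offense level: 24.
Criminal history: 3 prior points → Category Minimal (0-3).
Level 24 falls in the 21-24 band.
Grid: Level 21-24 × Category Minimal = 152-184 weeks.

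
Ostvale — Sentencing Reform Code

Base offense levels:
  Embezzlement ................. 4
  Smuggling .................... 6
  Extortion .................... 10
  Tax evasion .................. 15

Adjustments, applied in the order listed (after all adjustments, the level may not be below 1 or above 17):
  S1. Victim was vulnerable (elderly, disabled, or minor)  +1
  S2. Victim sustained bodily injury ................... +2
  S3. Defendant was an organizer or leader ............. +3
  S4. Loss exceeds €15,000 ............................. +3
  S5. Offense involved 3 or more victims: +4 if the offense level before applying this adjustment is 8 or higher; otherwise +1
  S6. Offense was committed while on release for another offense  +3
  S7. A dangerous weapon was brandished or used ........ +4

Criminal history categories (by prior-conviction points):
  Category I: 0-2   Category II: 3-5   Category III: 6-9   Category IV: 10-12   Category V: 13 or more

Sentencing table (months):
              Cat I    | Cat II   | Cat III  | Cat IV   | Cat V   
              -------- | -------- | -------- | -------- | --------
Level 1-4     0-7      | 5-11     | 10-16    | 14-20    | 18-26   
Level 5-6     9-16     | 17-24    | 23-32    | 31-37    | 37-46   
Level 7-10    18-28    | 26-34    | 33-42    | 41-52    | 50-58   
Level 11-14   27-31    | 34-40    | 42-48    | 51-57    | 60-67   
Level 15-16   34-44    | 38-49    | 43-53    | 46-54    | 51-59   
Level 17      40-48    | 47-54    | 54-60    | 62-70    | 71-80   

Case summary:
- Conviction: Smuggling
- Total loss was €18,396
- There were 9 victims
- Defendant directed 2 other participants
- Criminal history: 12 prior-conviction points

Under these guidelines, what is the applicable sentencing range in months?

Base offense level for smuggling: 6.
S1 does not apply.
S2 does not apply.
S3 applies: 6 + 3 = 9.
S4 applies: 9 + 3 = 12.
S5 applies (level before this adjustment is 12 ≥ 8, so +4): 12 + 4 = 16.
S6 does not apply.
Final offense level: 16.
Criminal history: 12 prior points → Category IV (10-12).
Level 16 falls in the 15-16 band.
Grid: Level 15-16 × Category IV = 46-54 months.

46-54 months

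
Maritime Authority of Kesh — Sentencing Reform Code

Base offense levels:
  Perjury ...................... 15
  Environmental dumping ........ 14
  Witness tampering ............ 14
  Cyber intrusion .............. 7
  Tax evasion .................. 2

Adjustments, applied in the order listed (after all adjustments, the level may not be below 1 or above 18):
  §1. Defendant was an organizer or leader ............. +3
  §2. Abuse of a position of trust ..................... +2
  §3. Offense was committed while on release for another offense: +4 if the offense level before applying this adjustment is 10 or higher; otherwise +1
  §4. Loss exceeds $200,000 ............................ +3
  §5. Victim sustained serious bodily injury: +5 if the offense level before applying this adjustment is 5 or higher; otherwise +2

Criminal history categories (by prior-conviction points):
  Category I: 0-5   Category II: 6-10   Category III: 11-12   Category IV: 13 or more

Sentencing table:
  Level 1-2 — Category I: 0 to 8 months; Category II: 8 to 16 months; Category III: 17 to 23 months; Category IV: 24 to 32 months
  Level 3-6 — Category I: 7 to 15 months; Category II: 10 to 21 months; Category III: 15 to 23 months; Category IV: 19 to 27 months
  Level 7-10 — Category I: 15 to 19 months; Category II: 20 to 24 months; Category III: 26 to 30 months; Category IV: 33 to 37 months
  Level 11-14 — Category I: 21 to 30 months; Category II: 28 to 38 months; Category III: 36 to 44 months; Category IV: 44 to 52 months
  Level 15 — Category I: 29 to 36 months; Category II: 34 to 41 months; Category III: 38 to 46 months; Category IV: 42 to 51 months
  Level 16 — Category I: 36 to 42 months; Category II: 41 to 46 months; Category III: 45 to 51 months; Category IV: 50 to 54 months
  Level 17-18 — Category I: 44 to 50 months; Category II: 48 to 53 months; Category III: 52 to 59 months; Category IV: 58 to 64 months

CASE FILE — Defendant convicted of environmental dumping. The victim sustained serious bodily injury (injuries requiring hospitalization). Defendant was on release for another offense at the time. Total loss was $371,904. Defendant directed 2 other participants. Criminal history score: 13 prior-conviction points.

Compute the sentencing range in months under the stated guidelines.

Base offense level for environmental dumping: 14.
§1 applies: 14 + 3 = 17.
§2 does not apply.
§3 applies (level before this adjustment is 17 ≥ 10, so +4): 17 + 4 = 21.
§4 applies: 21 + 3 = 24.
§5 applies (level before this adjustment is 24 ≥ 5, so +5): 24 + 5 = 29.
Level 29 exceeds the maximum of 18; capped at 18.
Final offense level: 18.
Criminal history: 13 prior points → Category IV (13+).
Level 18 falls in the 17-18 band.
Grid: Level 17-18 × Category IV = 58-64 months.

58-64 months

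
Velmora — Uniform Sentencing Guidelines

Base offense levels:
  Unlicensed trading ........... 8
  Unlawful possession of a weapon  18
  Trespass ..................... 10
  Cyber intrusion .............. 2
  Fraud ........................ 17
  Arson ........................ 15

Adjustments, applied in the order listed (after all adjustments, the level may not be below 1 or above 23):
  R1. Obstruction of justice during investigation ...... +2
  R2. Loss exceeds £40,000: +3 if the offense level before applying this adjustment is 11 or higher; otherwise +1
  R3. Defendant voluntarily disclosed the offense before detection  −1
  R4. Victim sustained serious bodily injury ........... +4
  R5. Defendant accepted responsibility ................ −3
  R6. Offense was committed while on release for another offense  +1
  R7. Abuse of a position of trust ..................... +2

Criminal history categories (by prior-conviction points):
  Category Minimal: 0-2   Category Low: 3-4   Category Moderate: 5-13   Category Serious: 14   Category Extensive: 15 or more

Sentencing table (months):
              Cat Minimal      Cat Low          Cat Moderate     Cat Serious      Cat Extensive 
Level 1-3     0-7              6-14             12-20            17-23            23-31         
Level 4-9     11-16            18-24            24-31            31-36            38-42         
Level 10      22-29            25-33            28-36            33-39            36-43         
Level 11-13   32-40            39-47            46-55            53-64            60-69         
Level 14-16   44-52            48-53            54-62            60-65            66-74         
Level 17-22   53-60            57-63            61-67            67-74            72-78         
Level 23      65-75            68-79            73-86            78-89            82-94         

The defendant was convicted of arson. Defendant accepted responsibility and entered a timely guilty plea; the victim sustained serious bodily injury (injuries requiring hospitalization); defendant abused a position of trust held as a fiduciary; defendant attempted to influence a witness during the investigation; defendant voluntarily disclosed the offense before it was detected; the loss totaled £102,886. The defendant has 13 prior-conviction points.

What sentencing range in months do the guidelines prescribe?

61-67 months

Base offense level for arson: 15.
R1 applies: 15 + 2 = 17.
R2 applies (level before this adjustment is 17 ≥ 11, so +3): 17 + 3 = 20.
R3 applies: 20 − 1 = 19.
R4 applies: 19 + 4 = 23.
R5 applies: 23 − 3 = 20.
R6 does not apply.
R7 applies: 20 + 2 = 22.
Final offense level: 22.
Criminal history: 13 prior points → Category Moderate (5-13).
Level 22 falls in the 17-22 band.
Grid: Level 17-22 × Category Moderate = 61-67 months.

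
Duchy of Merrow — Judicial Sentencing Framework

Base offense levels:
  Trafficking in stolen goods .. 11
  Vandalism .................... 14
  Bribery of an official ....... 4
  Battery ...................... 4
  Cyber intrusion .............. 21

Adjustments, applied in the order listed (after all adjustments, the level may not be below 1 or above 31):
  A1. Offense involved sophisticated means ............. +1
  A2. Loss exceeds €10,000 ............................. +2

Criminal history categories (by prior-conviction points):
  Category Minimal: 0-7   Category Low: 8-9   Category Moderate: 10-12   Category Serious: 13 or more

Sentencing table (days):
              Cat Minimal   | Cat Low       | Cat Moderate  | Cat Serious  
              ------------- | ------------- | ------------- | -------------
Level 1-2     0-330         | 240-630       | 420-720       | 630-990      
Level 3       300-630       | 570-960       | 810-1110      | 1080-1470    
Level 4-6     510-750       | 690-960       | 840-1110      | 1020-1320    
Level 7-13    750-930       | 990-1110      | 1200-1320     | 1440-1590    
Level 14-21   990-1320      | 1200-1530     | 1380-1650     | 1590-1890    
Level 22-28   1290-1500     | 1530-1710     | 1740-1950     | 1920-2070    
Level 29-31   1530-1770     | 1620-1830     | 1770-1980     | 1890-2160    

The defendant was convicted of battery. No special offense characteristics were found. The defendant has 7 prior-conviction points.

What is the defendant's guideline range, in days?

Base offense level for battery: 4.
Final offense level: 4.
Criminal history: 7 prior points → Category Minimal (0-7).
Level 4 falls in the 4-6 band.
Grid: Level 4-6 × Category Minimal = 510-750 days.

510-750 days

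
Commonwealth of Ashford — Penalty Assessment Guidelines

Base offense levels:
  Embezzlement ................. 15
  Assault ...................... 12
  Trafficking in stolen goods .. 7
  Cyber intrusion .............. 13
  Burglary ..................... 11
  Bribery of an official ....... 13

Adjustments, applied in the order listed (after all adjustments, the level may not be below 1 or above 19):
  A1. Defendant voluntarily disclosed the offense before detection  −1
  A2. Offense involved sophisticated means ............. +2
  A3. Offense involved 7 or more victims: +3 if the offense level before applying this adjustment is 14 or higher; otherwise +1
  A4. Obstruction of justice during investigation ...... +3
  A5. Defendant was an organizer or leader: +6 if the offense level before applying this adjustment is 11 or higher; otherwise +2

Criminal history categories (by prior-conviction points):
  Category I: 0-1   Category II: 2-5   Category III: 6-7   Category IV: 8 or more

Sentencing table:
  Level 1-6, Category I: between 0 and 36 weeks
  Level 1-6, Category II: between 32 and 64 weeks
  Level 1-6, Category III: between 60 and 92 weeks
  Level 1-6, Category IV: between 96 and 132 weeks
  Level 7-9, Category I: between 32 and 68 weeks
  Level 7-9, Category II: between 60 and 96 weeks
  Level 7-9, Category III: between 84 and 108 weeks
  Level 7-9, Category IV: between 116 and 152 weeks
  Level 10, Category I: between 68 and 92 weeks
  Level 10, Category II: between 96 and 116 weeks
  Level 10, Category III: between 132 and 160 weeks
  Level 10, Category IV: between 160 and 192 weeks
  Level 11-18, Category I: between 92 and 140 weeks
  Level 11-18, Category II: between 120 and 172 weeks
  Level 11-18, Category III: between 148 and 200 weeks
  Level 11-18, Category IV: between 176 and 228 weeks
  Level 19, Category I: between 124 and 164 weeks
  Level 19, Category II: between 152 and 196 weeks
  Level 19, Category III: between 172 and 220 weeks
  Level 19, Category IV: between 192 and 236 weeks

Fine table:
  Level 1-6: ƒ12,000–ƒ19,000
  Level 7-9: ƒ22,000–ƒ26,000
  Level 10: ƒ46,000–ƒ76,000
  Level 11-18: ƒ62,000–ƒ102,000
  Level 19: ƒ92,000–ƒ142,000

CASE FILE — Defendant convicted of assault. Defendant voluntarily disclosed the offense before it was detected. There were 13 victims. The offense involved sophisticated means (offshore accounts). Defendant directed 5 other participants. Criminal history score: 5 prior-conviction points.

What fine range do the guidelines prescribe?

Base offense level for assault: 12.
A1 applies: 12 − 1 = 11.
A2 applies: 11 + 2 = 13.
A3 applies (level before this adjustment is 13 < 14, so +1): 13 + 1 = 14.
A4 does not apply.
A5 applies (level before this adjustment is 14 ≥ 11, so +6): 14 + 6 = 20.
Level 20 exceeds the maximum of 19; capped at 19.
Final offense level: 19.
Level 19 falls in the 19 band.
Fine table: Level 19 → ƒ92,000–ƒ142,000.

ƒ92,000–ƒ142,000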